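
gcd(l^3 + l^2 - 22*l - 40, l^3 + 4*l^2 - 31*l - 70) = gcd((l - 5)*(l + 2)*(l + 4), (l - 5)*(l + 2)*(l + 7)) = l^2 - 3*l - 10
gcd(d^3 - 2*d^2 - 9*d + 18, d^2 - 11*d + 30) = 1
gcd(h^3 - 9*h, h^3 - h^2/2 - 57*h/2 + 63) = h - 3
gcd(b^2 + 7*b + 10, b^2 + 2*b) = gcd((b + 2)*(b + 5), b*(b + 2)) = b + 2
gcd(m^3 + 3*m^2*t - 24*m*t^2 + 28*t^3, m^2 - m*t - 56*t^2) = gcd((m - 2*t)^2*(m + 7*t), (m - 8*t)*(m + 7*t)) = m + 7*t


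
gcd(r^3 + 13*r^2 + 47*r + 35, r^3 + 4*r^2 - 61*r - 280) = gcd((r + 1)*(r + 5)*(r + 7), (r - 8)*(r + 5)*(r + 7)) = r^2 + 12*r + 35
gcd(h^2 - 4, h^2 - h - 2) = h - 2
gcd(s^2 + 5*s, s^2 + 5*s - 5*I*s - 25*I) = s + 5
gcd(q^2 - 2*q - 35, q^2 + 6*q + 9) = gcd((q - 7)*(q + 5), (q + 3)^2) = 1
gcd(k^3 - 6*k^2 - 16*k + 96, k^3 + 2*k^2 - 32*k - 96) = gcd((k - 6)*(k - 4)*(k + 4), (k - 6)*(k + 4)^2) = k^2 - 2*k - 24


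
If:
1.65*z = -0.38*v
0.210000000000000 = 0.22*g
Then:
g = 0.95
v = -4.34210526315789*z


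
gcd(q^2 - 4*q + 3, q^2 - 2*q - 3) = q - 3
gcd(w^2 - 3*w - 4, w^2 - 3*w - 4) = w^2 - 3*w - 4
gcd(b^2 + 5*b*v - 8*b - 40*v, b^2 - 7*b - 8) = b - 8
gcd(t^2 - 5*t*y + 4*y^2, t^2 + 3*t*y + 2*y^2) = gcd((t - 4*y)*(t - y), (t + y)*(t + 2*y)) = 1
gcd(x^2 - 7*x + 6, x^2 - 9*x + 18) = x - 6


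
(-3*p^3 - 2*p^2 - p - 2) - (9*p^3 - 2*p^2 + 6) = -12*p^3 - p - 8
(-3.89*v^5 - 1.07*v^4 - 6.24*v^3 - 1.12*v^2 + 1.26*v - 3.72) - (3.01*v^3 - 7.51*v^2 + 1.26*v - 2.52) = -3.89*v^5 - 1.07*v^4 - 9.25*v^3 + 6.39*v^2 - 1.2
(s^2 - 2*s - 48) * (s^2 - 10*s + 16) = s^4 - 12*s^3 - 12*s^2 + 448*s - 768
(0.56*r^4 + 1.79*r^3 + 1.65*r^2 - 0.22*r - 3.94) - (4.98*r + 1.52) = 0.56*r^4 + 1.79*r^3 + 1.65*r^2 - 5.2*r - 5.46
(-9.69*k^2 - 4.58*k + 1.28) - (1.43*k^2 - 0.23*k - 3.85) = -11.12*k^2 - 4.35*k + 5.13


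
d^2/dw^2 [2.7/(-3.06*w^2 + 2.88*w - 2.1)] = (50.56344*w^2 - 47.58912*w - 2.7*(6.12*w - 2.88)*(12.24*w - 5.76) + 34.7004)/(3.06*w^2 - 2.88*w + 2.1)^3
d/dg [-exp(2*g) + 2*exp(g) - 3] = 2*(1 - exp(g))*exp(g)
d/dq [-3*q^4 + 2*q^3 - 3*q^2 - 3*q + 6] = -12*q^3 + 6*q^2 - 6*q - 3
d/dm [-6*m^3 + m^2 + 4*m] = -18*m^2 + 2*m + 4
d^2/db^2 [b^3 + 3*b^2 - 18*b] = 6*b + 6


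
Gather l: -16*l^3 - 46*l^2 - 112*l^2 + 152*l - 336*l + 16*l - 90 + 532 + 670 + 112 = -16*l^3 - 158*l^2 - 168*l + 1224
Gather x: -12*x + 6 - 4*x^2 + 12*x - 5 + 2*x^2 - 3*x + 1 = -2*x^2 - 3*x + 2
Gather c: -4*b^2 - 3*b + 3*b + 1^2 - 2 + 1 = -4*b^2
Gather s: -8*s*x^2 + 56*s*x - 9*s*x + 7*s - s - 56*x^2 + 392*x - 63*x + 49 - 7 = s*(-8*x^2 + 47*x + 6) - 56*x^2 + 329*x + 42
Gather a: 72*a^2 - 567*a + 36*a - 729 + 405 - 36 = 72*a^2 - 531*a - 360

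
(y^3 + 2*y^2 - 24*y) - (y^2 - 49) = y^3 + y^2 - 24*y + 49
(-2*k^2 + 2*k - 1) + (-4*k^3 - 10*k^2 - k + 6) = -4*k^3 - 12*k^2 + k + 5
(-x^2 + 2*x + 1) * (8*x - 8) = -8*x^3 + 24*x^2 - 8*x - 8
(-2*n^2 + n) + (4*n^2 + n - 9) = 2*n^2 + 2*n - 9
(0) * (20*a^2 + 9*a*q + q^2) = 0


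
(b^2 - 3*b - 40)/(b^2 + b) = (b^2 - 3*b - 40)/(b*(b + 1))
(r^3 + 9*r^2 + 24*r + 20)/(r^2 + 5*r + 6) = (r^2 + 7*r + 10)/(r + 3)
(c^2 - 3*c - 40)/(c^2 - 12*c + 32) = (c + 5)/(c - 4)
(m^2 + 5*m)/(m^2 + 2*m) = (m + 5)/(m + 2)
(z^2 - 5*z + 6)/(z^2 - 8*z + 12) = (z - 3)/(z - 6)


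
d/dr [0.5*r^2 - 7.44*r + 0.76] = 1.0*r - 7.44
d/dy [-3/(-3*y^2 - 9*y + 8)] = 9*(-2*y - 3)/(3*y^2 + 9*y - 8)^2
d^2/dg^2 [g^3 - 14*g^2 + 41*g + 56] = 6*g - 28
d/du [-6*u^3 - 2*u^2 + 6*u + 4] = -18*u^2 - 4*u + 6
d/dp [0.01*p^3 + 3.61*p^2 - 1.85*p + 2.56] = 0.03*p^2 + 7.22*p - 1.85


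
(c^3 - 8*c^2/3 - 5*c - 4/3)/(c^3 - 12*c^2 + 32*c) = (3*c^2 + 4*c + 1)/(3*c*(c - 8))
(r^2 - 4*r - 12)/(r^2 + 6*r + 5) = (r^2 - 4*r - 12)/(r^2 + 6*r + 5)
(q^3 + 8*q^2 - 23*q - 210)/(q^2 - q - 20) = (q^2 + 13*q + 42)/(q + 4)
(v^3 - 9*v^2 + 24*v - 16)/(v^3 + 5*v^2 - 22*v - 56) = (v^2 - 5*v + 4)/(v^2 + 9*v + 14)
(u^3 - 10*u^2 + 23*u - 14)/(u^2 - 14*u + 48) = (u^3 - 10*u^2 + 23*u - 14)/(u^2 - 14*u + 48)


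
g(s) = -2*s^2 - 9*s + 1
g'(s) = -4*s - 9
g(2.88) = -41.51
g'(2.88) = -20.52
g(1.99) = -24.83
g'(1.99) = -16.96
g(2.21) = -28.66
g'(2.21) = -17.84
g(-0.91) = 7.53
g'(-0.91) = -5.36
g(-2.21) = 11.12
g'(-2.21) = -0.16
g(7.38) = -174.35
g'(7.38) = -38.52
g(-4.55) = 0.55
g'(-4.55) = 9.20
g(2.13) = -27.24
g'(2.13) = -17.52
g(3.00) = -44.00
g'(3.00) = -21.00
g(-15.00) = -314.00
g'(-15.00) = 51.00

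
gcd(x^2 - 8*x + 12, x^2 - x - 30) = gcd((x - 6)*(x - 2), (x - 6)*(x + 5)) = x - 6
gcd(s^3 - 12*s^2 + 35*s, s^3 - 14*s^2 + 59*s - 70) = s^2 - 12*s + 35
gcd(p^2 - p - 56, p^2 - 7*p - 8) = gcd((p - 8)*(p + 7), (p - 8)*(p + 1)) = p - 8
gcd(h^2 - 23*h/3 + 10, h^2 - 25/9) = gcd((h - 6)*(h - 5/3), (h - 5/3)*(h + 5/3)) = h - 5/3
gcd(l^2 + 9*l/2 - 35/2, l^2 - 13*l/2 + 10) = l - 5/2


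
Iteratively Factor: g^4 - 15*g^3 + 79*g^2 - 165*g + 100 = (g - 5)*(g^3 - 10*g^2 + 29*g - 20) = (g - 5)*(g - 4)*(g^2 - 6*g + 5) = (g - 5)^2*(g - 4)*(g - 1)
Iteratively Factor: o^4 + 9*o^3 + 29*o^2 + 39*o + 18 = (o + 3)*(o^3 + 6*o^2 + 11*o + 6) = (o + 2)*(o + 3)*(o^2 + 4*o + 3) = (o + 1)*(o + 2)*(o + 3)*(o + 3)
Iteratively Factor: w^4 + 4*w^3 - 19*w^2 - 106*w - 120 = (w + 4)*(w^3 - 19*w - 30) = (w - 5)*(w + 4)*(w^2 + 5*w + 6) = (w - 5)*(w + 3)*(w + 4)*(w + 2)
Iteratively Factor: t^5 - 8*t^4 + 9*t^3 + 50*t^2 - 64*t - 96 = (t - 3)*(t^4 - 5*t^3 - 6*t^2 + 32*t + 32) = (t - 4)*(t - 3)*(t^3 - t^2 - 10*t - 8) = (t - 4)^2*(t - 3)*(t^2 + 3*t + 2) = (t - 4)^2*(t - 3)*(t + 2)*(t + 1)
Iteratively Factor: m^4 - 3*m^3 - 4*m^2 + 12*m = (m)*(m^3 - 3*m^2 - 4*m + 12) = m*(m - 3)*(m^2 - 4) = m*(m - 3)*(m + 2)*(m - 2)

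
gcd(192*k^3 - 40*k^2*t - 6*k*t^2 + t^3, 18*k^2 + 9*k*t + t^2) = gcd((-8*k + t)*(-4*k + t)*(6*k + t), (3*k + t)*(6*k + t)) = 6*k + t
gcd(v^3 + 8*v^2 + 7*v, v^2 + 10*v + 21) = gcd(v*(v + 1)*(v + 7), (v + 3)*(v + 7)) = v + 7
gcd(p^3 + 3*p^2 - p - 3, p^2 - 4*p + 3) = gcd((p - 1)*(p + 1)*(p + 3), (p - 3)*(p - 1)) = p - 1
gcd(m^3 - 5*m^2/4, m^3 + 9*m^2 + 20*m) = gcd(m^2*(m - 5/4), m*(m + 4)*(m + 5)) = m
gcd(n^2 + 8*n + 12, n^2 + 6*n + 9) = 1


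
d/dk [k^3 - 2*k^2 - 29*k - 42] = 3*k^2 - 4*k - 29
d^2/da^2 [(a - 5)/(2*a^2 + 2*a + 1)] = 4*((4 - 3*a)*(2*a^2 + 2*a + 1) + 2*(a - 5)*(2*a + 1)^2)/(2*a^2 + 2*a + 1)^3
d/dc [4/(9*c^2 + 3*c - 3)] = 4*(-6*c - 1)/(3*(3*c^2 + c - 1)^2)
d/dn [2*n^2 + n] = 4*n + 1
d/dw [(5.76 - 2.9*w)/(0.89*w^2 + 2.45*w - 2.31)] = (2.581*w^2 - 10.2528*w - 7.413)/(0.7921*w^4 + 4.361*w^3 + 1.8907*w^2 - 11.319*w + 5.3361)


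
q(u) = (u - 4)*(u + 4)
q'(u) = 2*u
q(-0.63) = -15.60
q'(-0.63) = -1.26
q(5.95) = 19.40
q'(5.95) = 11.90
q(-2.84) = -7.93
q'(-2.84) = -5.68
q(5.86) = 18.34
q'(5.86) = 11.72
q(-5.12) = 10.21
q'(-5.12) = -10.24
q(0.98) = -15.04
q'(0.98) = 1.96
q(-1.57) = -13.54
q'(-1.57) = -3.14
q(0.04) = -16.00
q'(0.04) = 0.08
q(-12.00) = 128.00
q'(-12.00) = -24.00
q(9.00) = 65.00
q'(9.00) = 18.00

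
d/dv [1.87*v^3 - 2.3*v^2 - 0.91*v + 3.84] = 5.61*v^2 - 4.6*v - 0.91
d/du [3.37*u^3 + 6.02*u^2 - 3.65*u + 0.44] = 10.11*u^2 + 12.04*u - 3.65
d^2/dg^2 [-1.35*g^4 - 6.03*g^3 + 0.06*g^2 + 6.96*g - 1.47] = -16.2*g^2 - 36.18*g + 0.12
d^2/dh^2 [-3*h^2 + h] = -6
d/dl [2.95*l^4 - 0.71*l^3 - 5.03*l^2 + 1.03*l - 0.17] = 11.8*l^3 - 2.13*l^2 - 10.06*l + 1.03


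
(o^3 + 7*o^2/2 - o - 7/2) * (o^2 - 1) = o^5 + 7*o^4/2 - 2*o^3 - 7*o^2 + o + 7/2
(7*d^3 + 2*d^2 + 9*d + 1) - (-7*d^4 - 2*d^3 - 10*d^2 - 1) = 7*d^4 + 9*d^3 + 12*d^2 + 9*d + 2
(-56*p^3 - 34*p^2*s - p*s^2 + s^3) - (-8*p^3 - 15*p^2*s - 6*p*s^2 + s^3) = -48*p^3 - 19*p^2*s + 5*p*s^2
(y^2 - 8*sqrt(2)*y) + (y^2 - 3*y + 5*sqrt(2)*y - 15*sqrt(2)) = 2*y^2 - 3*sqrt(2)*y - 3*y - 15*sqrt(2)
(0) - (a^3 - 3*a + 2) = -a^3 + 3*a - 2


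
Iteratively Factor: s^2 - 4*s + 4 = (s - 2)*(s - 2)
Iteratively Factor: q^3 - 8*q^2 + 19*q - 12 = (q - 1)*(q^2 - 7*q + 12) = (q - 4)*(q - 1)*(q - 3)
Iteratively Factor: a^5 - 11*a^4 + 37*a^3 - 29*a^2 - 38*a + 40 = (a - 2)*(a^4 - 9*a^3 + 19*a^2 + 9*a - 20) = (a - 4)*(a - 2)*(a^3 - 5*a^2 - a + 5) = (a - 4)*(a - 2)*(a - 1)*(a^2 - 4*a - 5) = (a - 5)*(a - 4)*(a - 2)*(a - 1)*(a + 1)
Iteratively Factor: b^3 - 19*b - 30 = (b + 3)*(b^2 - 3*b - 10) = (b + 2)*(b + 3)*(b - 5)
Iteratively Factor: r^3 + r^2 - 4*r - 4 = (r + 2)*(r^2 - r - 2) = (r - 2)*(r + 2)*(r + 1)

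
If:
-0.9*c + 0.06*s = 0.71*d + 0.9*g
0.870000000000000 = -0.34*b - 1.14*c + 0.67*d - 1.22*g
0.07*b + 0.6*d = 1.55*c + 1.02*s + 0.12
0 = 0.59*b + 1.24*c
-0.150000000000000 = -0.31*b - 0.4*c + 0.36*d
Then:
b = 18.03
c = -8.58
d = 5.58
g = 5.34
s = 17.44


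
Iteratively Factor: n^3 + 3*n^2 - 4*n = (n - 1)*(n^2 + 4*n) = (n - 1)*(n + 4)*(n)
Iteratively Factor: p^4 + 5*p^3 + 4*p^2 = (p + 4)*(p^3 + p^2) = p*(p + 4)*(p^2 + p) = p*(p + 1)*(p + 4)*(p)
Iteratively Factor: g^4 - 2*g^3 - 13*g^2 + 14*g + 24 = (g + 3)*(g^3 - 5*g^2 + 2*g + 8) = (g - 2)*(g + 3)*(g^2 - 3*g - 4) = (g - 4)*(g - 2)*(g + 3)*(g + 1)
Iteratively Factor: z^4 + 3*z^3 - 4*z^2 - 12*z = (z + 3)*(z^3 - 4*z) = (z - 2)*(z + 3)*(z^2 + 2*z) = (z - 2)*(z + 2)*(z + 3)*(z)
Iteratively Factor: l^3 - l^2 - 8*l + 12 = (l - 2)*(l^2 + l - 6) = (l - 2)*(l + 3)*(l - 2)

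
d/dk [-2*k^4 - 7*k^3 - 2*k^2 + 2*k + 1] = -8*k^3 - 21*k^2 - 4*k + 2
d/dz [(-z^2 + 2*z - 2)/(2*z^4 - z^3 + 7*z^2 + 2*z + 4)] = (4*z^5 - 13*z^4 + 20*z^3 - 22*z^2 + 20*z + 12)/(4*z^8 - 4*z^7 + 29*z^6 - 6*z^5 + 61*z^4 + 20*z^3 + 60*z^2 + 16*z + 16)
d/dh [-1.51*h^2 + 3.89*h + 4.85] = 3.89 - 3.02*h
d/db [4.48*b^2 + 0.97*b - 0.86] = 8.96*b + 0.97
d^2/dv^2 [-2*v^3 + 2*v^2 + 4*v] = 4 - 12*v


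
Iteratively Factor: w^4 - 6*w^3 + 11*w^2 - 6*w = (w - 3)*(w^3 - 3*w^2 + 2*w) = w*(w - 3)*(w^2 - 3*w + 2) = w*(w - 3)*(w - 1)*(w - 2)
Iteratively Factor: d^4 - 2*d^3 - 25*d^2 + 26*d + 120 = (d + 2)*(d^3 - 4*d^2 - 17*d + 60) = (d + 2)*(d + 4)*(d^2 - 8*d + 15) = (d - 5)*(d + 2)*(d + 4)*(d - 3)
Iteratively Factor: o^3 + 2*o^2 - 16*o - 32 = (o + 4)*(o^2 - 2*o - 8) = (o - 4)*(o + 4)*(o + 2)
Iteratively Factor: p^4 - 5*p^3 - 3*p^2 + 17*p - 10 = (p - 1)*(p^3 - 4*p^2 - 7*p + 10) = (p - 1)*(p + 2)*(p^2 - 6*p + 5) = (p - 1)^2*(p + 2)*(p - 5)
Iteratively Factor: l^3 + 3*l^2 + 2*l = (l + 2)*(l^2 + l) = (l + 1)*(l + 2)*(l)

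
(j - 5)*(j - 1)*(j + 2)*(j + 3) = j^4 - j^3 - 19*j^2 - 11*j + 30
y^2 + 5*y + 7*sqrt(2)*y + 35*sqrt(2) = (y + 5)*(y + 7*sqrt(2))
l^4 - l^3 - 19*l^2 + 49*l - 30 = (l - 3)*(l - 2)*(l - 1)*(l + 5)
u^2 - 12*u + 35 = (u - 7)*(u - 5)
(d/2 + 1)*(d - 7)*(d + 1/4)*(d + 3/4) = d^4/2 - 2*d^3 - 301*d^2/32 - 239*d/32 - 21/16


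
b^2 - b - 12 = (b - 4)*(b + 3)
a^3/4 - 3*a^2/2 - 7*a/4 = a*(a/4 + 1/4)*(a - 7)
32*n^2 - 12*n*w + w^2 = (-8*n + w)*(-4*n + w)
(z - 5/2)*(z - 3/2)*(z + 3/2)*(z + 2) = z^4 - z^3/2 - 29*z^2/4 + 9*z/8 + 45/4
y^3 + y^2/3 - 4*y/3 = y*(y - 1)*(y + 4/3)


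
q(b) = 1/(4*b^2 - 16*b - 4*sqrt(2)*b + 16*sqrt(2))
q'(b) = (-8*b + 4*sqrt(2) + 16)/(4*b^2 - 16*b - 4*sqrt(2)*b + 16*sqrt(2))^2 = (-2*b + sqrt(2) + 4)/(4*(b^2 - 4*b - sqrt(2)*b + 4*sqrt(2))^2)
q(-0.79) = 0.02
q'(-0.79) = 0.02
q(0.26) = 0.06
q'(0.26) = 0.07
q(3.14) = -0.17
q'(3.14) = -0.10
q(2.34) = -0.16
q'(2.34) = 0.08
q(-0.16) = 0.04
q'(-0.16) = 0.03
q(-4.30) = 0.01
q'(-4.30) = 0.00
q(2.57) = -0.15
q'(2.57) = 0.03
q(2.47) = -0.15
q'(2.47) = 0.05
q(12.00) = 0.00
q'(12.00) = 0.00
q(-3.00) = 0.01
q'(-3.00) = 0.00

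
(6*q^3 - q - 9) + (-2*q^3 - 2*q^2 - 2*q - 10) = 4*q^3 - 2*q^2 - 3*q - 19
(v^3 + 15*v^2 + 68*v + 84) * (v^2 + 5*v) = v^5 + 20*v^4 + 143*v^3 + 424*v^2 + 420*v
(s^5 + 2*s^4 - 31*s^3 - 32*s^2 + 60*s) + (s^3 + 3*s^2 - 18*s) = s^5 + 2*s^4 - 30*s^3 - 29*s^2 + 42*s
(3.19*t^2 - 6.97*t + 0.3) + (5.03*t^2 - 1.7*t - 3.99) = 8.22*t^2 - 8.67*t - 3.69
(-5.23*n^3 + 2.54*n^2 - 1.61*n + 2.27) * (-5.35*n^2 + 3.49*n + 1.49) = 27.9805*n^5 - 31.8417*n^4 + 9.6854*n^3 - 13.9788*n^2 + 5.5234*n + 3.3823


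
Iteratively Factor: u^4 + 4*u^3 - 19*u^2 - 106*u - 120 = (u + 3)*(u^3 + u^2 - 22*u - 40) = (u - 5)*(u + 3)*(u^2 + 6*u + 8) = (u - 5)*(u + 2)*(u + 3)*(u + 4)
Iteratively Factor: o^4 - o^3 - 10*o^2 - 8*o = (o)*(o^3 - o^2 - 10*o - 8) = o*(o + 1)*(o^2 - 2*o - 8) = o*(o - 4)*(o + 1)*(o + 2)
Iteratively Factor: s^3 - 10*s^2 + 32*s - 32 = (s - 4)*(s^2 - 6*s + 8) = (s - 4)*(s - 2)*(s - 4)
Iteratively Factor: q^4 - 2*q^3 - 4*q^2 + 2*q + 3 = (q - 3)*(q^3 + q^2 - q - 1) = (q - 3)*(q + 1)*(q^2 - 1) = (q - 3)*(q + 1)^2*(q - 1)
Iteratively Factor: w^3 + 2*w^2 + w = (w + 1)*(w^2 + w) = w*(w + 1)*(w + 1)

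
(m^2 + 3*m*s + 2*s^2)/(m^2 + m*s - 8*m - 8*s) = (m + 2*s)/(m - 8)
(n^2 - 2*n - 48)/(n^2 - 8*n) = (n + 6)/n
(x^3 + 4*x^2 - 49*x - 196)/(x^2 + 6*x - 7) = (x^2 - 3*x - 28)/(x - 1)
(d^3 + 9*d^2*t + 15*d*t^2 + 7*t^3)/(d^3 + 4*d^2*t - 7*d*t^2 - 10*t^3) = (-d^2 - 8*d*t - 7*t^2)/(-d^2 - 3*d*t + 10*t^2)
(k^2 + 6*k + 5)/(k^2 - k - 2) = (k + 5)/(k - 2)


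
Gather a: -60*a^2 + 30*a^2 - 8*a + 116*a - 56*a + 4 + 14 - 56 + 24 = -30*a^2 + 52*a - 14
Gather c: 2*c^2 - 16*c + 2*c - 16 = 2*c^2 - 14*c - 16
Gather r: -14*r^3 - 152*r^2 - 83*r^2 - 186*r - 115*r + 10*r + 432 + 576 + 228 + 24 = -14*r^3 - 235*r^2 - 291*r + 1260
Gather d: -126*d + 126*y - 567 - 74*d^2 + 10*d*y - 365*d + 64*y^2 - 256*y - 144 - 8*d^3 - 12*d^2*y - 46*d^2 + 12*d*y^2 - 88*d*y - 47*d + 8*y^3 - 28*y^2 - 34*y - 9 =-8*d^3 + d^2*(-12*y - 120) + d*(12*y^2 - 78*y - 538) + 8*y^3 + 36*y^2 - 164*y - 720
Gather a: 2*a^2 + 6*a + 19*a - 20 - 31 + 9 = 2*a^2 + 25*a - 42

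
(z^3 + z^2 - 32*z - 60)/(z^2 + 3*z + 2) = (z^2 - z - 30)/(z + 1)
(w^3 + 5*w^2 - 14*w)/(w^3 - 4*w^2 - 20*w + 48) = w*(w + 7)/(w^2 - 2*w - 24)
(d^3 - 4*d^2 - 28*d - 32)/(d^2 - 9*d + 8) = (d^2 + 4*d + 4)/(d - 1)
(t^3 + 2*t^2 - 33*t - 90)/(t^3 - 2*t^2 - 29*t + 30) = (t + 3)/(t - 1)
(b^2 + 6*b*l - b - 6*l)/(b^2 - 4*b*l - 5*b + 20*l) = (b^2 + 6*b*l - b - 6*l)/(b^2 - 4*b*l - 5*b + 20*l)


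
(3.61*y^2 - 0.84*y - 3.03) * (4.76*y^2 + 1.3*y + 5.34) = 17.1836*y^4 + 0.6946*y^3 + 3.7626*y^2 - 8.4246*y - 16.1802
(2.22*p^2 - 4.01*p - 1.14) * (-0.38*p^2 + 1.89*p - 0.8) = -0.8436*p^4 + 5.7196*p^3 - 8.9217*p^2 + 1.0534*p + 0.912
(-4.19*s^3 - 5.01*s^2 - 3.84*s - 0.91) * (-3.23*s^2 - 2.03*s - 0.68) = 13.5337*s^5 + 24.688*s^4 + 25.4227*s^3 + 14.1413*s^2 + 4.4585*s + 0.6188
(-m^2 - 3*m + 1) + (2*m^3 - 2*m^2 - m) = 2*m^3 - 3*m^2 - 4*m + 1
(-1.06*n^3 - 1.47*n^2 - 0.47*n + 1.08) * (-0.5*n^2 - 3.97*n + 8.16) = 0.53*n^5 + 4.9432*n^4 - 2.5787*n^3 - 10.6693*n^2 - 8.1228*n + 8.8128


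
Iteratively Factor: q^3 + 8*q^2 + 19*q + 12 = (q + 4)*(q^2 + 4*q + 3) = (q + 3)*(q + 4)*(q + 1)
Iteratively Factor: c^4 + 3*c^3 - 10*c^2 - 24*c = (c - 3)*(c^3 + 6*c^2 + 8*c) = (c - 3)*(c + 2)*(c^2 + 4*c) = (c - 3)*(c + 2)*(c + 4)*(c)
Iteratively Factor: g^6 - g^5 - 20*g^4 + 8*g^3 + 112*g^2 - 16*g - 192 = (g - 2)*(g^5 + g^4 - 18*g^3 - 28*g^2 + 56*g + 96) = (g - 2)*(g + 2)*(g^4 - g^3 - 16*g^2 + 4*g + 48) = (g - 2)*(g + 2)*(g + 3)*(g^3 - 4*g^2 - 4*g + 16) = (g - 4)*(g - 2)*(g + 2)*(g + 3)*(g^2 - 4) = (g - 4)*(g - 2)*(g + 2)^2*(g + 3)*(g - 2)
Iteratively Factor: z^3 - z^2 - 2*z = (z + 1)*(z^2 - 2*z) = (z - 2)*(z + 1)*(z)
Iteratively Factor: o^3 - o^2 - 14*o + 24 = (o - 3)*(o^2 + 2*o - 8) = (o - 3)*(o + 4)*(o - 2)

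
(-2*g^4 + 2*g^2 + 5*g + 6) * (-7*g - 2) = 14*g^5 + 4*g^4 - 14*g^3 - 39*g^2 - 52*g - 12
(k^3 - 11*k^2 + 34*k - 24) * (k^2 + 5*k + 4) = k^5 - 6*k^4 - 17*k^3 + 102*k^2 + 16*k - 96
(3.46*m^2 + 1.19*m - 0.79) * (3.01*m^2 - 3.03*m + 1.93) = 10.4146*m^4 - 6.9019*m^3 + 0.694199999999999*m^2 + 4.6904*m - 1.5247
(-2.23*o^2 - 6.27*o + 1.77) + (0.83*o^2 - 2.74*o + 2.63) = -1.4*o^2 - 9.01*o + 4.4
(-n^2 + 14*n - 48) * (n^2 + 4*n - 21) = -n^4 + 10*n^3 + 29*n^2 - 486*n + 1008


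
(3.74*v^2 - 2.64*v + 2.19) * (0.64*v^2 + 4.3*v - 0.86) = 2.3936*v^4 + 14.3924*v^3 - 13.1668*v^2 + 11.6874*v - 1.8834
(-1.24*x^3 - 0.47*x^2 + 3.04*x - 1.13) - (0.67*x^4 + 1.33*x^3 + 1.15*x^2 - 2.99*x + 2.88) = -0.67*x^4 - 2.57*x^3 - 1.62*x^2 + 6.03*x - 4.01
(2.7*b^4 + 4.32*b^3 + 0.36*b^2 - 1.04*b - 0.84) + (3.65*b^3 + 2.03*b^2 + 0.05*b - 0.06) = 2.7*b^4 + 7.97*b^3 + 2.39*b^2 - 0.99*b - 0.9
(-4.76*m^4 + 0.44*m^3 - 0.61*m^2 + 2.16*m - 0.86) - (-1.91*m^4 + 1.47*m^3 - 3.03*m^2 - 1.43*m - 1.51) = -2.85*m^4 - 1.03*m^3 + 2.42*m^2 + 3.59*m + 0.65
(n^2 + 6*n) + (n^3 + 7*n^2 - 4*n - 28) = n^3 + 8*n^2 + 2*n - 28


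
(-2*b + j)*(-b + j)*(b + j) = 2*b^3 - b^2*j - 2*b*j^2 + j^3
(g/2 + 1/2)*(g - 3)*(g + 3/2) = g^3/2 - g^2/4 - 3*g - 9/4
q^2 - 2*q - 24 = (q - 6)*(q + 4)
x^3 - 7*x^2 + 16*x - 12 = (x - 3)*(x - 2)^2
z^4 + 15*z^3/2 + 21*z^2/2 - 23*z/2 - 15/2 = (z - 1)*(z + 1/2)*(z + 3)*(z + 5)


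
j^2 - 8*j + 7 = (j - 7)*(j - 1)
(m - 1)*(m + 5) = m^2 + 4*m - 5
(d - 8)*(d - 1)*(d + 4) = d^3 - 5*d^2 - 28*d + 32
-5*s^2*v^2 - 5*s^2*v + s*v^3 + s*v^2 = v*(-5*s + v)*(s*v + s)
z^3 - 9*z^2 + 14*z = z*(z - 7)*(z - 2)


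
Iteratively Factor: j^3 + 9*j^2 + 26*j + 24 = (j + 2)*(j^2 + 7*j + 12) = (j + 2)*(j + 4)*(j + 3)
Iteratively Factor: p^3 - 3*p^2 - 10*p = (p - 5)*(p^2 + 2*p) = (p - 5)*(p + 2)*(p)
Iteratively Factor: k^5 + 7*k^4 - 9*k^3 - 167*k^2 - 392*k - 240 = (k + 1)*(k^4 + 6*k^3 - 15*k^2 - 152*k - 240) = (k + 1)*(k + 4)*(k^3 + 2*k^2 - 23*k - 60) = (k + 1)*(k + 3)*(k + 4)*(k^2 - k - 20) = (k + 1)*(k + 3)*(k + 4)^2*(k - 5)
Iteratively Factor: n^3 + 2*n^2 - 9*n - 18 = (n - 3)*(n^2 + 5*n + 6) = (n - 3)*(n + 3)*(n + 2)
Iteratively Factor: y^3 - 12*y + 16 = (y - 2)*(y^2 + 2*y - 8) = (y - 2)*(y + 4)*(y - 2)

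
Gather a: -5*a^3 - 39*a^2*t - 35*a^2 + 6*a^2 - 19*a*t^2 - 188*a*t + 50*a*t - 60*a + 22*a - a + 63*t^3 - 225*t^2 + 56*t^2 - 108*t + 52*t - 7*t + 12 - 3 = -5*a^3 + a^2*(-39*t - 29) + a*(-19*t^2 - 138*t - 39) + 63*t^3 - 169*t^2 - 63*t + 9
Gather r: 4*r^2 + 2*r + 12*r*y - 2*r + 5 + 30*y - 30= 4*r^2 + 12*r*y + 30*y - 25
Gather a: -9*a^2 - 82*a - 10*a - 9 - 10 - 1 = -9*a^2 - 92*a - 20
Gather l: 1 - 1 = 0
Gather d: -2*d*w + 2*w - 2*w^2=-2*d*w - 2*w^2 + 2*w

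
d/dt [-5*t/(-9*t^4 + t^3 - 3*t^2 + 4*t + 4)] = 5*(-27*t^4 + 2*t^3 - 3*t^2 - 4)/(81*t^8 - 18*t^7 + 55*t^6 - 78*t^5 - 55*t^4 - 16*t^3 - 8*t^2 + 32*t + 16)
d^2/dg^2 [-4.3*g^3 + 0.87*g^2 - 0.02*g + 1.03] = 1.74 - 25.8*g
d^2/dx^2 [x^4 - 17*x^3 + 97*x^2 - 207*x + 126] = 12*x^2 - 102*x + 194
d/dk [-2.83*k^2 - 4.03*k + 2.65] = -5.66*k - 4.03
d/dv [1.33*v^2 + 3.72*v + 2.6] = 2.66*v + 3.72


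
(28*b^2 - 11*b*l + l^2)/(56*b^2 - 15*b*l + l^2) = (4*b - l)/(8*b - l)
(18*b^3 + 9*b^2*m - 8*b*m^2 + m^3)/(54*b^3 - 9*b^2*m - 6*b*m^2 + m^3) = (b + m)/(3*b + m)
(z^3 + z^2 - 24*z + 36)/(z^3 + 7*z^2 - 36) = (z - 3)/(z + 3)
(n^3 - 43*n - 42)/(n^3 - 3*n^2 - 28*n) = (n^2 + 7*n + 6)/(n*(n + 4))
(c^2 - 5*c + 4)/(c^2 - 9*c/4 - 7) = 4*(c - 1)/(4*c + 7)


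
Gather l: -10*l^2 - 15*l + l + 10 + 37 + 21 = -10*l^2 - 14*l + 68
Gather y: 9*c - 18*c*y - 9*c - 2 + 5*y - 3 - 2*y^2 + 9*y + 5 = -2*y^2 + y*(14 - 18*c)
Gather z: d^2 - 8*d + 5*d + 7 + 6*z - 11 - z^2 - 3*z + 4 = d^2 - 3*d - z^2 + 3*z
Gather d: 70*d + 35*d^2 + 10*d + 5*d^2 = 40*d^2 + 80*d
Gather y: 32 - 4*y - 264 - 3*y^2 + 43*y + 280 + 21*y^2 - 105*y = 18*y^2 - 66*y + 48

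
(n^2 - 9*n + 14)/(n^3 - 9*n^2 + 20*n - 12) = (n - 7)/(n^2 - 7*n + 6)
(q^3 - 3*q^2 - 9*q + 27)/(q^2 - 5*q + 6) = (q^2 - 9)/(q - 2)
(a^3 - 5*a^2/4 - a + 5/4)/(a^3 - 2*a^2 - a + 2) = (a - 5/4)/(a - 2)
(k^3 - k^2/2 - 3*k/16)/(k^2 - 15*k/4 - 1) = k*(4*k - 3)/(4*(k - 4))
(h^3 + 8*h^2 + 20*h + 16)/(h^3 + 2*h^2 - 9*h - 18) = (h^2 + 6*h + 8)/(h^2 - 9)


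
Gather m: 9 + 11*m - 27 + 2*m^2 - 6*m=2*m^2 + 5*m - 18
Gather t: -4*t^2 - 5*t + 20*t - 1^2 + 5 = -4*t^2 + 15*t + 4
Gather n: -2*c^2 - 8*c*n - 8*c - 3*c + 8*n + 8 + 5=-2*c^2 - 11*c + n*(8 - 8*c) + 13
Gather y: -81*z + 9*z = -72*z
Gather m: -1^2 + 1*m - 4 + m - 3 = 2*m - 8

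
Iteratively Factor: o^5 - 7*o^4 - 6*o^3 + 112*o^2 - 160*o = (o + 4)*(o^4 - 11*o^3 + 38*o^2 - 40*o) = (o - 2)*(o + 4)*(o^3 - 9*o^2 + 20*o) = o*(o - 2)*(o + 4)*(o^2 - 9*o + 20) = o*(o - 4)*(o - 2)*(o + 4)*(o - 5)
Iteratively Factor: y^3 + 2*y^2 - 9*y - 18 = (y - 3)*(y^2 + 5*y + 6) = (y - 3)*(y + 2)*(y + 3)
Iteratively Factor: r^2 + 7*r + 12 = (r + 4)*(r + 3)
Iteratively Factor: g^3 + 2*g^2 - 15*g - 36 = (g - 4)*(g^2 + 6*g + 9) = (g - 4)*(g + 3)*(g + 3)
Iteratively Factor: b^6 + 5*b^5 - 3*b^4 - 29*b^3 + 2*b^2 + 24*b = (b + 1)*(b^5 + 4*b^4 - 7*b^3 - 22*b^2 + 24*b) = (b + 1)*(b + 4)*(b^4 - 7*b^2 + 6*b) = (b - 1)*(b + 1)*(b + 4)*(b^3 + b^2 - 6*b) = b*(b - 1)*(b + 1)*(b + 4)*(b^2 + b - 6) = b*(b - 1)*(b + 1)*(b + 3)*(b + 4)*(b - 2)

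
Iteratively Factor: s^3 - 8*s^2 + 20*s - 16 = (s - 4)*(s^2 - 4*s + 4) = (s - 4)*(s - 2)*(s - 2)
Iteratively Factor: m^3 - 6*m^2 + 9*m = (m)*(m^2 - 6*m + 9) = m*(m - 3)*(m - 3)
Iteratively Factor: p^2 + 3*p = (p + 3)*(p)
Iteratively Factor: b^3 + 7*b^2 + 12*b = (b)*(b^2 + 7*b + 12) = b*(b + 4)*(b + 3)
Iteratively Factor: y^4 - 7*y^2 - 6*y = (y + 2)*(y^3 - 2*y^2 - 3*y) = (y - 3)*(y + 2)*(y^2 + y) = (y - 3)*(y + 1)*(y + 2)*(y)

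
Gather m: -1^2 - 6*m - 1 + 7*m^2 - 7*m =7*m^2 - 13*m - 2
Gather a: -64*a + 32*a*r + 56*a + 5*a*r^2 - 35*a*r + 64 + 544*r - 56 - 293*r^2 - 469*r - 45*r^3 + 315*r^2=a*(5*r^2 - 3*r - 8) - 45*r^3 + 22*r^2 + 75*r + 8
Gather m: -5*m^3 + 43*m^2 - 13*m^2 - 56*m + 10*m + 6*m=-5*m^3 + 30*m^2 - 40*m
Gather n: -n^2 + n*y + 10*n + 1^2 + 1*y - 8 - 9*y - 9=-n^2 + n*(y + 10) - 8*y - 16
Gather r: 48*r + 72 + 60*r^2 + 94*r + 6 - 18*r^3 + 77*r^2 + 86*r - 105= -18*r^3 + 137*r^2 + 228*r - 27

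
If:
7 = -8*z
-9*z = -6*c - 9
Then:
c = -45/16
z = -7/8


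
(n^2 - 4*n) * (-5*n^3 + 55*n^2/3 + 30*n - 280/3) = -5*n^5 + 115*n^4/3 - 130*n^3/3 - 640*n^2/3 + 1120*n/3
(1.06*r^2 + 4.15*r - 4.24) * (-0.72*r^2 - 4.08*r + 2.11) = -0.7632*r^4 - 7.3128*r^3 - 11.6426*r^2 + 26.0557*r - 8.9464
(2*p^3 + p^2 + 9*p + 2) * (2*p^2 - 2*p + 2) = 4*p^5 - 2*p^4 + 20*p^3 - 12*p^2 + 14*p + 4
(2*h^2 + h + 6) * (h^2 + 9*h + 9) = 2*h^4 + 19*h^3 + 33*h^2 + 63*h + 54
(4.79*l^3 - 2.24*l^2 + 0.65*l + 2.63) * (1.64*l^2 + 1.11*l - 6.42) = 7.8556*l^5 + 1.6433*l^4 - 32.1722*l^3 + 19.4155*l^2 - 1.2537*l - 16.8846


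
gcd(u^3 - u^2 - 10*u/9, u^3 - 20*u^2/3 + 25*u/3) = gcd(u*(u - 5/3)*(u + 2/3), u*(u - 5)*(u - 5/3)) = u^2 - 5*u/3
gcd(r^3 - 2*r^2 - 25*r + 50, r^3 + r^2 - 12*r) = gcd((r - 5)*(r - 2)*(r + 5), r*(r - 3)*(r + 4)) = 1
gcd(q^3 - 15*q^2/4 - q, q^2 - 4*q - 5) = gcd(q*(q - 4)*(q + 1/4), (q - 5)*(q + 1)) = 1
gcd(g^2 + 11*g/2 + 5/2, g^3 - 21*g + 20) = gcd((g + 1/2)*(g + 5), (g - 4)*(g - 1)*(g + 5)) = g + 5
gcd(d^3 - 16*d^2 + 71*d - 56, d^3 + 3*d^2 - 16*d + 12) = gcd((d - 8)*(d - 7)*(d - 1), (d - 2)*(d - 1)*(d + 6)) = d - 1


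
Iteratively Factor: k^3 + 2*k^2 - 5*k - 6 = (k - 2)*(k^2 + 4*k + 3) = (k - 2)*(k + 3)*(k + 1)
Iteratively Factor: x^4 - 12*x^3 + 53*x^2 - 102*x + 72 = (x - 3)*(x^3 - 9*x^2 + 26*x - 24) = (x - 4)*(x - 3)*(x^2 - 5*x + 6) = (x - 4)*(x - 3)^2*(x - 2)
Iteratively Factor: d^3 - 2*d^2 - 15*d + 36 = (d + 4)*(d^2 - 6*d + 9) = (d - 3)*(d + 4)*(d - 3)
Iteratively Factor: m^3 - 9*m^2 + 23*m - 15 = (m - 1)*(m^2 - 8*m + 15) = (m - 5)*(m - 1)*(m - 3)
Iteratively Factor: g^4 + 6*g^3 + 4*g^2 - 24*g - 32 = (g + 2)*(g^3 + 4*g^2 - 4*g - 16) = (g + 2)^2*(g^2 + 2*g - 8) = (g + 2)^2*(g + 4)*(g - 2)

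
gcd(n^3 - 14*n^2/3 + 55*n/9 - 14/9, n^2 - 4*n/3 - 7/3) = n - 7/3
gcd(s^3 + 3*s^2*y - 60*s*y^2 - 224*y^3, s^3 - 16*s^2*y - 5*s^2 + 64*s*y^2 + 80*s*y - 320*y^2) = -s + 8*y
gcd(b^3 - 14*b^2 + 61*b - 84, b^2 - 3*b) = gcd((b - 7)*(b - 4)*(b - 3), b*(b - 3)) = b - 3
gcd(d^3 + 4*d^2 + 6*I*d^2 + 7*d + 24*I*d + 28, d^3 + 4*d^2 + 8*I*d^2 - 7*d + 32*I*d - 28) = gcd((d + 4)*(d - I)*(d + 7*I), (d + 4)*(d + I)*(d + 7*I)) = d^2 + d*(4 + 7*I) + 28*I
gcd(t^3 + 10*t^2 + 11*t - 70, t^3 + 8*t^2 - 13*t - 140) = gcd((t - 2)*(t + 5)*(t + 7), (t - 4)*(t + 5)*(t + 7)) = t^2 + 12*t + 35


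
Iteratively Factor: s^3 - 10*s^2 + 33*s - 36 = (s - 4)*(s^2 - 6*s + 9) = (s - 4)*(s - 3)*(s - 3)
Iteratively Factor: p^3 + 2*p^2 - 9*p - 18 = (p - 3)*(p^2 + 5*p + 6) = (p - 3)*(p + 2)*(p + 3)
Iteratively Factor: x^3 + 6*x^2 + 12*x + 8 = (x + 2)*(x^2 + 4*x + 4) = (x + 2)^2*(x + 2)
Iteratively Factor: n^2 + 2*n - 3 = (n - 1)*(n + 3)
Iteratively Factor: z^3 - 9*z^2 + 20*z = (z)*(z^2 - 9*z + 20) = z*(z - 5)*(z - 4)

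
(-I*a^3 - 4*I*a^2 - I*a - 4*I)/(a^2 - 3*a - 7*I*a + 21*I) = I*(-a^3 - 4*a^2 - a - 4)/(a^2 - 3*a - 7*I*a + 21*I)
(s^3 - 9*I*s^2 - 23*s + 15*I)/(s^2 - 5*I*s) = s - 4*I - 3/s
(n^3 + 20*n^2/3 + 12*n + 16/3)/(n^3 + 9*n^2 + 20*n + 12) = (3*n^2 + 14*n + 8)/(3*(n^2 + 7*n + 6))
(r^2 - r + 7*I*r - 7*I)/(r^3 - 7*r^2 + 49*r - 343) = (r - 1)/(r^2 - 7*r*(1 + I) + 49*I)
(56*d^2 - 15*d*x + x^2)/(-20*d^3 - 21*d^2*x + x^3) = (-56*d^2 + 15*d*x - x^2)/(20*d^3 + 21*d^2*x - x^3)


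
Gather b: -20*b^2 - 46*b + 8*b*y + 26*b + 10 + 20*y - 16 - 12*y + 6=-20*b^2 + b*(8*y - 20) + 8*y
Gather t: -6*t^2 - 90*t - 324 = -6*t^2 - 90*t - 324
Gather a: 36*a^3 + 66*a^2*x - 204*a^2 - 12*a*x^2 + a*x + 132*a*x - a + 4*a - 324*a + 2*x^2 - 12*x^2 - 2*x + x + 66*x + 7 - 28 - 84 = 36*a^3 + a^2*(66*x - 204) + a*(-12*x^2 + 133*x - 321) - 10*x^2 + 65*x - 105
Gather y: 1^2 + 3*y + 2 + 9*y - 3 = 12*y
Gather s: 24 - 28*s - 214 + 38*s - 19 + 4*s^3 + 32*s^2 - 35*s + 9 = 4*s^3 + 32*s^2 - 25*s - 200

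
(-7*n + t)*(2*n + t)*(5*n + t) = -70*n^3 - 39*n^2*t + t^3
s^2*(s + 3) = s^3 + 3*s^2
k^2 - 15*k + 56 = (k - 8)*(k - 7)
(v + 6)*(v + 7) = v^2 + 13*v + 42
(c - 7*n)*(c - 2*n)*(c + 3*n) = c^3 - 6*c^2*n - 13*c*n^2 + 42*n^3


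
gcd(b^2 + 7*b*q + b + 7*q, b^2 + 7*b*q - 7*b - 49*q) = b + 7*q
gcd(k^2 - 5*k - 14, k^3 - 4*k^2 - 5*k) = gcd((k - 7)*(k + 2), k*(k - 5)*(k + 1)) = 1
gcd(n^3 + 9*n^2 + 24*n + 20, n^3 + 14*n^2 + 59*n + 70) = n^2 + 7*n + 10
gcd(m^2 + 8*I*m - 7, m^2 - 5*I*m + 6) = m + I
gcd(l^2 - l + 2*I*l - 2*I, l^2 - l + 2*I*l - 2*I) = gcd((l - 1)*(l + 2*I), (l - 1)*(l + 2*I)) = l^2 + l*(-1 + 2*I) - 2*I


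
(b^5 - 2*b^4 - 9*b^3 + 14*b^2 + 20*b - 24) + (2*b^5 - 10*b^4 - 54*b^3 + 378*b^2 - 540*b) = 3*b^5 - 12*b^4 - 63*b^3 + 392*b^2 - 520*b - 24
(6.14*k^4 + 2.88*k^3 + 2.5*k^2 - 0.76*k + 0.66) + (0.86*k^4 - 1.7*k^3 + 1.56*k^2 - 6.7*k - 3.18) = 7.0*k^4 + 1.18*k^3 + 4.06*k^2 - 7.46*k - 2.52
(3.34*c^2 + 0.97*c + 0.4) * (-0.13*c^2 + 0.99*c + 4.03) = -0.4342*c^4 + 3.1805*c^3 + 14.3685*c^2 + 4.3051*c + 1.612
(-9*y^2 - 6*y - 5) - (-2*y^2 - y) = -7*y^2 - 5*y - 5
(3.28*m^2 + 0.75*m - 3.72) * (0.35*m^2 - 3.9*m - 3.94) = 1.148*m^4 - 12.5295*m^3 - 17.1502*m^2 + 11.553*m + 14.6568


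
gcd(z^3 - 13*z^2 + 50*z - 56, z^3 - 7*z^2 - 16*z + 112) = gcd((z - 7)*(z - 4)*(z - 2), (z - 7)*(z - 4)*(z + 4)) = z^2 - 11*z + 28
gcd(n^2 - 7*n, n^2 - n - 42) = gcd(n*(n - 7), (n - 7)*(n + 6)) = n - 7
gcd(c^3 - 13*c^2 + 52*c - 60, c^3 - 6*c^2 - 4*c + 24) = c^2 - 8*c + 12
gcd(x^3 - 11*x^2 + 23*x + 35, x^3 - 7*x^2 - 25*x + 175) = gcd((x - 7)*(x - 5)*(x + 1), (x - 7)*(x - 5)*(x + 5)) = x^2 - 12*x + 35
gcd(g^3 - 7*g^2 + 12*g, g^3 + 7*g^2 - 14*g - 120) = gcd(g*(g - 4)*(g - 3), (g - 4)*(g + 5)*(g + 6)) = g - 4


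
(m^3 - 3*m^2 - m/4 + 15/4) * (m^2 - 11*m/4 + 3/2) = m^5 - 23*m^4/4 + 19*m^3/2 - m^2/16 - 171*m/16 + 45/8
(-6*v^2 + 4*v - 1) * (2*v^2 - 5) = -12*v^4 + 8*v^3 + 28*v^2 - 20*v + 5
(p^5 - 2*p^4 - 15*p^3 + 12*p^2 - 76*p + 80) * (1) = p^5 - 2*p^4 - 15*p^3 + 12*p^2 - 76*p + 80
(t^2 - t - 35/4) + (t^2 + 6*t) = 2*t^2 + 5*t - 35/4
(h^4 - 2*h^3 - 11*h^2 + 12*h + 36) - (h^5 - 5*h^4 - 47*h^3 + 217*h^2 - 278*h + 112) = -h^5 + 6*h^4 + 45*h^3 - 228*h^2 + 290*h - 76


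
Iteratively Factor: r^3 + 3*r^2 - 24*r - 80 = (r + 4)*(r^2 - r - 20) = (r + 4)^2*(r - 5)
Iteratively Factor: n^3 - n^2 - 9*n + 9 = (n - 1)*(n^2 - 9) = (n - 1)*(n + 3)*(n - 3)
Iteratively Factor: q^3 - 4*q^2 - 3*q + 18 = (q - 3)*(q^2 - q - 6) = (q - 3)^2*(q + 2)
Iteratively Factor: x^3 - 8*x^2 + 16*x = (x - 4)*(x^2 - 4*x) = x*(x - 4)*(x - 4)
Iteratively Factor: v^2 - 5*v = (v - 5)*(v)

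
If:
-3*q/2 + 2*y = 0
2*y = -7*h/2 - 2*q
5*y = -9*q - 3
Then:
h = 4/17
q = -4/17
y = -3/17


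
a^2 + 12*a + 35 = (a + 5)*(a + 7)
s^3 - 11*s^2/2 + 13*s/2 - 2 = (s - 4)*(s - 1)*(s - 1/2)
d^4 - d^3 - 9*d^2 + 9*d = d*(d - 3)*(d - 1)*(d + 3)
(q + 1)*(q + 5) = q^2 + 6*q + 5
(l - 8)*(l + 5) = l^2 - 3*l - 40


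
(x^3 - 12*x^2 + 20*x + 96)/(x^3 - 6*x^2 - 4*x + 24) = (x - 8)/(x - 2)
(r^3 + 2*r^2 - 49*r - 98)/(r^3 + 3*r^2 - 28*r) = (r^2 - 5*r - 14)/(r*(r - 4))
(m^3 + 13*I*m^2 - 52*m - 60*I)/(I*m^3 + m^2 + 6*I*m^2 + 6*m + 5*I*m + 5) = (-I*m^3 + 13*m^2 + 52*I*m - 60)/(m^3 + m^2*(6 - I) + m*(5 - 6*I) - 5*I)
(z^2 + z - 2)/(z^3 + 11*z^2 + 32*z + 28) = (z - 1)/(z^2 + 9*z + 14)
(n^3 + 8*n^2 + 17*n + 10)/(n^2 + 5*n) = n + 3 + 2/n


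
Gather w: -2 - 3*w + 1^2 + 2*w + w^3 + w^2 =w^3 + w^2 - w - 1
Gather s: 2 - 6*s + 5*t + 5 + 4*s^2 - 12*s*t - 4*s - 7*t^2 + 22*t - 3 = 4*s^2 + s*(-12*t - 10) - 7*t^2 + 27*t + 4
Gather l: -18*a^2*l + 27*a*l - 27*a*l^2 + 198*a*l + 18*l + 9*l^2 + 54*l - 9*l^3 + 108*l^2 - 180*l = -9*l^3 + l^2*(117 - 27*a) + l*(-18*a^2 + 225*a - 108)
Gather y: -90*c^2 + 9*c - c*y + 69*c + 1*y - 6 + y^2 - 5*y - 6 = -90*c^2 + 78*c + y^2 + y*(-c - 4) - 12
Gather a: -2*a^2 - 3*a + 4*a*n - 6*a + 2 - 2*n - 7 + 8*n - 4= -2*a^2 + a*(4*n - 9) + 6*n - 9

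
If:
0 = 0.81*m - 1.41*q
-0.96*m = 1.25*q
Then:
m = 0.00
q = 0.00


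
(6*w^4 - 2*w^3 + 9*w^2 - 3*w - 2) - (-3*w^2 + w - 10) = 6*w^4 - 2*w^3 + 12*w^2 - 4*w + 8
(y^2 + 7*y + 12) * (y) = y^3 + 7*y^2 + 12*y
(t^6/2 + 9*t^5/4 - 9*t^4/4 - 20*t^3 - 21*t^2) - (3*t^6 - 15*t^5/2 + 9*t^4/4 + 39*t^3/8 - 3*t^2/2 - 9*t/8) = -5*t^6/2 + 39*t^5/4 - 9*t^4/2 - 199*t^3/8 - 39*t^2/2 + 9*t/8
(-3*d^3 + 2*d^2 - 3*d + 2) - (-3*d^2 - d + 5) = -3*d^3 + 5*d^2 - 2*d - 3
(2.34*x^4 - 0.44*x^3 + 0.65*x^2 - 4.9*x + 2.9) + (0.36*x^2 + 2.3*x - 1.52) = 2.34*x^4 - 0.44*x^3 + 1.01*x^2 - 2.6*x + 1.38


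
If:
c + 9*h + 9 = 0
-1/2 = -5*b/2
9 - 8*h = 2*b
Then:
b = 1/5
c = -747/40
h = 43/40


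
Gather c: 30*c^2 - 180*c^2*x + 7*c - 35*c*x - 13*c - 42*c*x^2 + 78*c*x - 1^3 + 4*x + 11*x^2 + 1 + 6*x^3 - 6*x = c^2*(30 - 180*x) + c*(-42*x^2 + 43*x - 6) + 6*x^3 + 11*x^2 - 2*x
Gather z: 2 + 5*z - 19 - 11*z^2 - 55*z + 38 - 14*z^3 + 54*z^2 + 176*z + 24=-14*z^3 + 43*z^2 + 126*z + 45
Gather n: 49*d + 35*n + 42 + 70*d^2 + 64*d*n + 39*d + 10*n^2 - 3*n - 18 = 70*d^2 + 88*d + 10*n^2 + n*(64*d + 32) + 24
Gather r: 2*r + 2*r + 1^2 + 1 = 4*r + 2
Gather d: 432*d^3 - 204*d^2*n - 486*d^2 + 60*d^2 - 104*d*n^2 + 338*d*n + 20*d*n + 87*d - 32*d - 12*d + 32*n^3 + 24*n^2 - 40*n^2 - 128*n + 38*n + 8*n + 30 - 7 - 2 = 432*d^3 + d^2*(-204*n - 426) + d*(-104*n^2 + 358*n + 43) + 32*n^3 - 16*n^2 - 82*n + 21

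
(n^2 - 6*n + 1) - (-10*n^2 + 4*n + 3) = 11*n^2 - 10*n - 2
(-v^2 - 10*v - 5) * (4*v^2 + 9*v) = -4*v^4 - 49*v^3 - 110*v^2 - 45*v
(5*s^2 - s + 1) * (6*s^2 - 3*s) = 30*s^4 - 21*s^3 + 9*s^2 - 3*s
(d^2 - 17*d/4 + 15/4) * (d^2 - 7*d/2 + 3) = d^4 - 31*d^3/4 + 173*d^2/8 - 207*d/8 + 45/4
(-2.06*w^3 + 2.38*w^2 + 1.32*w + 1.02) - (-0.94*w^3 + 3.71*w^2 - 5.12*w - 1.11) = -1.12*w^3 - 1.33*w^2 + 6.44*w + 2.13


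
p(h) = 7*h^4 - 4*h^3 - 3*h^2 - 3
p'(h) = 28*h^3 - 12*h^2 - 6*h = 2*h*(14*h^2 - 6*h - 3)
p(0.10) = -3.03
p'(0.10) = -0.69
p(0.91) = -3.70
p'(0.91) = 5.70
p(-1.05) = 6.83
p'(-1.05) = -39.34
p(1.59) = 18.08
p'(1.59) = 72.67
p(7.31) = 18262.14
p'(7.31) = 10252.21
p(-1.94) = 114.07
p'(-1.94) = -237.96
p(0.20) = -3.14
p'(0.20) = -1.46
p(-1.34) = 23.81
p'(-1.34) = -80.88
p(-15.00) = 367197.00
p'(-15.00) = -97110.00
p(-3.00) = 645.00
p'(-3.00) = -846.00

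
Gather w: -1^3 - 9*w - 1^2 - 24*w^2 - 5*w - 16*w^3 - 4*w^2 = -16*w^3 - 28*w^2 - 14*w - 2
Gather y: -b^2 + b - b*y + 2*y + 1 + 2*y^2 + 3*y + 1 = -b^2 + b + 2*y^2 + y*(5 - b) + 2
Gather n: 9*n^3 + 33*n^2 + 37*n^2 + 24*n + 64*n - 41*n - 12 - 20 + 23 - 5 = 9*n^3 + 70*n^2 + 47*n - 14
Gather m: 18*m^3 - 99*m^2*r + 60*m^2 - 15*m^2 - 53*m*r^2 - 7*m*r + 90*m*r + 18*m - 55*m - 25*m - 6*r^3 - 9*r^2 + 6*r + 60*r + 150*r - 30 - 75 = 18*m^3 + m^2*(45 - 99*r) + m*(-53*r^2 + 83*r - 62) - 6*r^3 - 9*r^2 + 216*r - 105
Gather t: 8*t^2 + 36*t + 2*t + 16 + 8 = 8*t^2 + 38*t + 24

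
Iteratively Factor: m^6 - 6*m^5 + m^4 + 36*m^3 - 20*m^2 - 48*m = (m - 4)*(m^5 - 2*m^4 - 7*m^3 + 8*m^2 + 12*m) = m*(m - 4)*(m^4 - 2*m^3 - 7*m^2 + 8*m + 12) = m*(m - 4)*(m + 1)*(m^3 - 3*m^2 - 4*m + 12) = m*(m - 4)*(m - 2)*(m + 1)*(m^2 - m - 6) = m*(m - 4)*(m - 2)*(m + 1)*(m + 2)*(m - 3)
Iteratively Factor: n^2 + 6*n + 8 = (n + 2)*(n + 4)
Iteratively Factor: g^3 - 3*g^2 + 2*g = (g - 2)*(g^2 - g) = g*(g - 2)*(g - 1)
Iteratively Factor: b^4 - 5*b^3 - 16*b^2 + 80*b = (b)*(b^3 - 5*b^2 - 16*b + 80) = b*(b - 5)*(b^2 - 16) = b*(b - 5)*(b - 4)*(b + 4)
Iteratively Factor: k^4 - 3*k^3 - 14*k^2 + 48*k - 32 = (k - 2)*(k^3 - k^2 - 16*k + 16) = (k - 4)*(k - 2)*(k^2 + 3*k - 4) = (k - 4)*(k - 2)*(k + 4)*(k - 1)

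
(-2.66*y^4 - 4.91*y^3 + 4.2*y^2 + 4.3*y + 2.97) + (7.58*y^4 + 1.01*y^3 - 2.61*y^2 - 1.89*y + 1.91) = 4.92*y^4 - 3.9*y^3 + 1.59*y^2 + 2.41*y + 4.88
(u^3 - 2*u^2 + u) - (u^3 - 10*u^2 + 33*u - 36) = 8*u^2 - 32*u + 36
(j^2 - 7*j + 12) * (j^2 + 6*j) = j^4 - j^3 - 30*j^2 + 72*j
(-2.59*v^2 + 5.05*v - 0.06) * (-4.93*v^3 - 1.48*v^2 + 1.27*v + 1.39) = 12.7687*v^5 - 21.0633*v^4 - 10.4675*v^3 + 2.9022*v^2 + 6.9433*v - 0.0834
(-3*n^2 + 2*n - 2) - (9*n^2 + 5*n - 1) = -12*n^2 - 3*n - 1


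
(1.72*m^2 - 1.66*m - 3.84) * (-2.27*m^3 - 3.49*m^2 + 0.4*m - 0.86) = -3.9044*m^5 - 2.2346*m^4 + 15.1982*m^3 + 11.2584*m^2 - 0.1084*m + 3.3024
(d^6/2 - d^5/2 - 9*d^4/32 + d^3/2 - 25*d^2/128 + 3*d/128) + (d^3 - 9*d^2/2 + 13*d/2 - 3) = d^6/2 - d^5/2 - 9*d^4/32 + 3*d^3/2 - 601*d^2/128 + 835*d/128 - 3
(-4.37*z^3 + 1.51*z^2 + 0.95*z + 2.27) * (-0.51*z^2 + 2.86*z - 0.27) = 2.2287*z^5 - 13.2683*z^4 + 5.014*z^3 + 1.1516*z^2 + 6.2357*z - 0.6129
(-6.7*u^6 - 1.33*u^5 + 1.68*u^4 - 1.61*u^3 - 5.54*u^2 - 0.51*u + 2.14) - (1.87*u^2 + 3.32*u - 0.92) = -6.7*u^6 - 1.33*u^5 + 1.68*u^4 - 1.61*u^3 - 7.41*u^2 - 3.83*u + 3.06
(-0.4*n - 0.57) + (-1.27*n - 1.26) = -1.67*n - 1.83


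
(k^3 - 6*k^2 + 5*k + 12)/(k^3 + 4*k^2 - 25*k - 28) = (k - 3)/(k + 7)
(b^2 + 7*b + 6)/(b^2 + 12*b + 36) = (b + 1)/(b + 6)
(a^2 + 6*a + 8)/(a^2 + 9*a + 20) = (a + 2)/(a + 5)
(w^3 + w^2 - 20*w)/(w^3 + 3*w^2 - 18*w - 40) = w/(w + 2)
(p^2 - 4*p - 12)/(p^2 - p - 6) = (p - 6)/(p - 3)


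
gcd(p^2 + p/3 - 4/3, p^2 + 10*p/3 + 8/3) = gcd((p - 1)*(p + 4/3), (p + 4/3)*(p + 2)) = p + 4/3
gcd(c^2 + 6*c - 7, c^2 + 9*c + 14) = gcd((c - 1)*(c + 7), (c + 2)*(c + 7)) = c + 7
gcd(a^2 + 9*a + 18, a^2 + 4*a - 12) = a + 6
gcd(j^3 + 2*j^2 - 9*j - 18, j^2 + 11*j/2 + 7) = j + 2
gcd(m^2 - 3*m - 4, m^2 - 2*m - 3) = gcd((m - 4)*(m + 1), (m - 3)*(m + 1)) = m + 1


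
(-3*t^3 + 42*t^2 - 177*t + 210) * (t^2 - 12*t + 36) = -3*t^5 + 78*t^4 - 789*t^3 + 3846*t^2 - 8892*t + 7560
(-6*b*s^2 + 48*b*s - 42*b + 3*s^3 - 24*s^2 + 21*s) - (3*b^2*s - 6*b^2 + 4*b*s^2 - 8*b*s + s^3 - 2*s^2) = -3*b^2*s + 6*b^2 - 10*b*s^2 + 56*b*s - 42*b + 2*s^3 - 22*s^2 + 21*s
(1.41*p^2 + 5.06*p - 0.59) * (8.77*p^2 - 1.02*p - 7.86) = 12.3657*p^4 + 42.938*p^3 - 21.4181*p^2 - 39.1698*p + 4.6374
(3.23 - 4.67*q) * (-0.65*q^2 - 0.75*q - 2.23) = 3.0355*q^3 + 1.403*q^2 + 7.9916*q - 7.2029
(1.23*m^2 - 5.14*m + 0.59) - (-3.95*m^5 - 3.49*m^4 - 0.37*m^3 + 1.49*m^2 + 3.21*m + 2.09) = 3.95*m^5 + 3.49*m^4 + 0.37*m^3 - 0.26*m^2 - 8.35*m - 1.5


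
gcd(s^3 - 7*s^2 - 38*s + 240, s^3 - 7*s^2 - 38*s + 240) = s^3 - 7*s^2 - 38*s + 240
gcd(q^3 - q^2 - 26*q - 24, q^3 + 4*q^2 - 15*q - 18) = q + 1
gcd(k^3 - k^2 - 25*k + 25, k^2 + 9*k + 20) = k + 5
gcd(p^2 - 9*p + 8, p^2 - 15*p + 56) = p - 8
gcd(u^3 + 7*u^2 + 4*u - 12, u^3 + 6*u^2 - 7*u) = u - 1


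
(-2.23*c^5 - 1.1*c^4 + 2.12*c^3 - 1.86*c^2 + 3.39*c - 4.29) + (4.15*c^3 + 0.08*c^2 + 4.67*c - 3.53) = -2.23*c^5 - 1.1*c^4 + 6.27*c^3 - 1.78*c^2 + 8.06*c - 7.82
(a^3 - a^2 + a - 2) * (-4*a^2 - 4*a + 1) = -4*a^5 + a^3 + 3*a^2 + 9*a - 2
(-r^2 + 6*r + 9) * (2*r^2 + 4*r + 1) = -2*r^4 + 8*r^3 + 41*r^2 + 42*r + 9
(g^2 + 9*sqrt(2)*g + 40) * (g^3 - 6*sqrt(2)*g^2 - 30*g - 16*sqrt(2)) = g^5 + 3*sqrt(2)*g^4 - 98*g^3 - 526*sqrt(2)*g^2 - 1488*g - 640*sqrt(2)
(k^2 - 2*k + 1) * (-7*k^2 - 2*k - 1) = -7*k^4 + 12*k^3 - 4*k^2 - 1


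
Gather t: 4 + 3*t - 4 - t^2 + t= -t^2 + 4*t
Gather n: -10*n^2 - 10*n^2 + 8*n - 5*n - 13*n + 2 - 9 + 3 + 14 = -20*n^2 - 10*n + 10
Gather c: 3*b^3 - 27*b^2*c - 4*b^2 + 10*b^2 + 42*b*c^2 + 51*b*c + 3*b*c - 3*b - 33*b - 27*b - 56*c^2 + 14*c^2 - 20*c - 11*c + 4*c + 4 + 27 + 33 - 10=3*b^3 + 6*b^2 - 63*b + c^2*(42*b - 42) + c*(-27*b^2 + 54*b - 27) + 54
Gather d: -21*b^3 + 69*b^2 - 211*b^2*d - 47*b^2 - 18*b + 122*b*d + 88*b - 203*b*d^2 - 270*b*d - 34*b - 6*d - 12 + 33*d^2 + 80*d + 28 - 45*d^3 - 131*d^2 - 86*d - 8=-21*b^3 + 22*b^2 + 36*b - 45*d^3 + d^2*(-203*b - 98) + d*(-211*b^2 - 148*b - 12) + 8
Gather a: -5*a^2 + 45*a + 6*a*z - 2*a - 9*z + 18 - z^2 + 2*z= -5*a^2 + a*(6*z + 43) - z^2 - 7*z + 18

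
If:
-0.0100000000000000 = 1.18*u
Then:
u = -0.01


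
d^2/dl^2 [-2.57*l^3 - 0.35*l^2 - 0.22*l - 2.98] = -15.42*l - 0.7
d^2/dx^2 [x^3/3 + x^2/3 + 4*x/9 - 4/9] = 2*x + 2/3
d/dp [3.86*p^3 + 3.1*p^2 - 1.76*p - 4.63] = 11.58*p^2 + 6.2*p - 1.76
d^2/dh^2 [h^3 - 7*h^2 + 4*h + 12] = 6*h - 14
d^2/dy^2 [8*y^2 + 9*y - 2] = 16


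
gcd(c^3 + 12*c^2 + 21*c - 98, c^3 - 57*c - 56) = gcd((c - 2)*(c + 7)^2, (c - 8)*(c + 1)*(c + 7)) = c + 7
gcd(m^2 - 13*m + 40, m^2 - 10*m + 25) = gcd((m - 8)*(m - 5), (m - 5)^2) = m - 5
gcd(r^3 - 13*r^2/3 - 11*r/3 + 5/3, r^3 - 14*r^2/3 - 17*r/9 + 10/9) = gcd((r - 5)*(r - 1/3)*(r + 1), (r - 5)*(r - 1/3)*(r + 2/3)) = r^2 - 16*r/3 + 5/3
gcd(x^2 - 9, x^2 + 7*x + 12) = x + 3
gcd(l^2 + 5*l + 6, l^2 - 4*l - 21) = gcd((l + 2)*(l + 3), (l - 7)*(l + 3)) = l + 3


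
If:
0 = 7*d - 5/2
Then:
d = 5/14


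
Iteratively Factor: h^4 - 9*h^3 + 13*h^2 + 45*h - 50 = (h - 1)*(h^3 - 8*h^2 + 5*h + 50) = (h - 5)*(h - 1)*(h^2 - 3*h - 10) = (h - 5)^2*(h - 1)*(h + 2)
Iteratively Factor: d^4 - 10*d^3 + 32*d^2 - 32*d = (d - 2)*(d^3 - 8*d^2 + 16*d) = (d - 4)*(d - 2)*(d^2 - 4*d) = (d - 4)^2*(d - 2)*(d)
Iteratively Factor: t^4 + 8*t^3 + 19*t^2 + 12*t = (t + 1)*(t^3 + 7*t^2 + 12*t) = (t + 1)*(t + 3)*(t^2 + 4*t) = (t + 1)*(t + 3)*(t + 4)*(t)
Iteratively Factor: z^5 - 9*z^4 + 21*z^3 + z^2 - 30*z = (z + 1)*(z^4 - 10*z^3 + 31*z^2 - 30*z) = (z - 3)*(z + 1)*(z^3 - 7*z^2 + 10*z) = (z - 3)*(z - 2)*(z + 1)*(z^2 - 5*z) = z*(z - 3)*(z - 2)*(z + 1)*(z - 5)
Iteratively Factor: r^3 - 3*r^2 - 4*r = (r - 4)*(r^2 + r) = r*(r - 4)*(r + 1)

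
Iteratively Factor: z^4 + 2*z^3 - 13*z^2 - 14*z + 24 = (z + 2)*(z^3 - 13*z + 12) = (z - 3)*(z + 2)*(z^2 + 3*z - 4) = (z - 3)*(z + 2)*(z + 4)*(z - 1)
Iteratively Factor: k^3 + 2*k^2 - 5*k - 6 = (k + 1)*(k^2 + k - 6) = (k - 2)*(k + 1)*(k + 3)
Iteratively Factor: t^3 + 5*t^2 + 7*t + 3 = (t + 1)*(t^2 + 4*t + 3) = (t + 1)*(t + 3)*(t + 1)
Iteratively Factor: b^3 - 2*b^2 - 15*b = (b - 5)*(b^2 + 3*b) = b*(b - 5)*(b + 3)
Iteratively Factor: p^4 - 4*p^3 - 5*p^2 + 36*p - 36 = (p - 2)*(p^3 - 2*p^2 - 9*p + 18) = (p - 2)*(p + 3)*(p^2 - 5*p + 6) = (p - 3)*(p - 2)*(p + 3)*(p - 2)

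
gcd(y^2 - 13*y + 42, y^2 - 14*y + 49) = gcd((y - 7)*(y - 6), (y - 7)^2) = y - 7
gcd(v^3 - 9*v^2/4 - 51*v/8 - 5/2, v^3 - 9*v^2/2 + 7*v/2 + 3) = v + 1/2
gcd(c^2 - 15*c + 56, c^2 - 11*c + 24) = c - 8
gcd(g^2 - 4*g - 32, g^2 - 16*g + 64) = g - 8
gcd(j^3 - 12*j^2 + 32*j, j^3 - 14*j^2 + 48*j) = j^2 - 8*j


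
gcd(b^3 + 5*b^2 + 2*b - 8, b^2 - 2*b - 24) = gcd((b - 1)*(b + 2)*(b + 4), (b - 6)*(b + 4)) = b + 4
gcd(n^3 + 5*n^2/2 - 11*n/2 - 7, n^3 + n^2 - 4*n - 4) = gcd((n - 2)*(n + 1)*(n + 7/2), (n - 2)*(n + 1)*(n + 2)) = n^2 - n - 2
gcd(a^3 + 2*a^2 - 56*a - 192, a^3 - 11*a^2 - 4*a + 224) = a^2 - 4*a - 32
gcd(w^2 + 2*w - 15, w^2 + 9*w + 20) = w + 5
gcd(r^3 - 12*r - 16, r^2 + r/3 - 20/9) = 1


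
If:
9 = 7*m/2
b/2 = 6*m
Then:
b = 216/7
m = 18/7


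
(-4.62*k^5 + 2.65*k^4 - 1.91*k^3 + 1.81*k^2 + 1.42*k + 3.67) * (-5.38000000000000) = 24.8556*k^5 - 14.257*k^4 + 10.2758*k^3 - 9.7378*k^2 - 7.6396*k - 19.7446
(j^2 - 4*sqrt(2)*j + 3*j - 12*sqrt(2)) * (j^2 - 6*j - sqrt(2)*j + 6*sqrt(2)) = j^4 - 5*sqrt(2)*j^3 - 3*j^3 - 10*j^2 + 15*sqrt(2)*j^2 - 24*j + 90*sqrt(2)*j - 144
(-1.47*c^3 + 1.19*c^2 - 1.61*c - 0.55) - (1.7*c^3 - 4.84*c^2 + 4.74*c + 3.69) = -3.17*c^3 + 6.03*c^2 - 6.35*c - 4.24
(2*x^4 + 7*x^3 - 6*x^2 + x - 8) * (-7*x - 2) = -14*x^5 - 53*x^4 + 28*x^3 + 5*x^2 + 54*x + 16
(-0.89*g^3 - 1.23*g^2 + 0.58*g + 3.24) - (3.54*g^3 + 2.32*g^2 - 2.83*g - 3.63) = -4.43*g^3 - 3.55*g^2 + 3.41*g + 6.87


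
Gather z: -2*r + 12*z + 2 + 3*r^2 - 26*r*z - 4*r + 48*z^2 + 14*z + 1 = 3*r^2 - 6*r + 48*z^2 + z*(26 - 26*r) + 3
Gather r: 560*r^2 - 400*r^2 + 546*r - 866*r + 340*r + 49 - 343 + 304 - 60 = 160*r^2 + 20*r - 50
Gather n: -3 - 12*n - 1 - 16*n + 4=-28*n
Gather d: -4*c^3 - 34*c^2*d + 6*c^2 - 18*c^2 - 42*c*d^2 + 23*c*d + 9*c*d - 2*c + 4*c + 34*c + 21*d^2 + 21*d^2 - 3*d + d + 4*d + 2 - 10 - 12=-4*c^3 - 12*c^2 + 36*c + d^2*(42 - 42*c) + d*(-34*c^2 + 32*c + 2) - 20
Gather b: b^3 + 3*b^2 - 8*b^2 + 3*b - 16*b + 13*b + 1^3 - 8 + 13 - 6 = b^3 - 5*b^2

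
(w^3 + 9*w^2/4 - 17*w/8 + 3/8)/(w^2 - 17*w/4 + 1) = (2*w^2 + 5*w - 3)/(2*(w - 4))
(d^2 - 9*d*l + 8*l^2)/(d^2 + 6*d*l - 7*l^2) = (d - 8*l)/(d + 7*l)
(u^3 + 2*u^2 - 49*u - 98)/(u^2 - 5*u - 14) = u + 7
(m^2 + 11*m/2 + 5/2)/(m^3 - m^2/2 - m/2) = (m + 5)/(m*(m - 1))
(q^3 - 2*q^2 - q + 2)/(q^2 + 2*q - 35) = (q^3 - 2*q^2 - q + 2)/(q^2 + 2*q - 35)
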